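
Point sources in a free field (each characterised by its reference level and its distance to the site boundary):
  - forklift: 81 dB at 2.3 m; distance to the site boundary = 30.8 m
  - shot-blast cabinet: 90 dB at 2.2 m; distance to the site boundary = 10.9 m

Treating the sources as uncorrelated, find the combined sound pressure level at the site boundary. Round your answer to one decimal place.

Propagate each source to the receiver with L = L_ref − 20·log₁₀(r/r_ref), then add intensities.
forklift: 81 − 20·log₁₀(30.8/2.3) = 81 − 22.54 = 58.46 dB.
shot-blast cabinet: 90 − 20·log₁₀(10.9/2.2) = 90 − 13.90 = 76.10 dB.
Σ 10^(L/10) = 4.144e+07 → L_total = 10·log₁₀(4.144e+07) = 76.17 dB.

76.2 dB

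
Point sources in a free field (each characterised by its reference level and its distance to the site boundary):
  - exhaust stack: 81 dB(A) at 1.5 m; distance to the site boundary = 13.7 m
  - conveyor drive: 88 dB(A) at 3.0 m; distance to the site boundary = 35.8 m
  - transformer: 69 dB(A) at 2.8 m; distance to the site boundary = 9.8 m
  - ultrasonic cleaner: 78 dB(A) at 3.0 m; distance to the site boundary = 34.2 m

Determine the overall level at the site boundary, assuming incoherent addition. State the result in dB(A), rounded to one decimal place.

First find each source's level at the receiver (point-source: −20·log₁₀(r/r_ref)), then combine on an intensity basis.
exhaust stack: 81 − 20·log₁₀(13.7/1.5) = 81 − 19.21 = 61.79 dB(A).
conveyor drive: 88 − 20·log₁₀(35.8/3.0) = 88 − 21.54 = 66.46 dB(A).
transformer: 69 − 20·log₁₀(9.8/2.8) = 69 − 10.88 = 58.12 dB(A).
ultrasonic cleaner: 78 − 20·log₁₀(34.2/3.0) = 78 − 21.14 = 56.86 dB(A).
Σ 10^(L/10) = 7.074e+06 → L_total = 10·log₁₀(7.074e+06) = 68.50 dB(A).

68.5 dB(A)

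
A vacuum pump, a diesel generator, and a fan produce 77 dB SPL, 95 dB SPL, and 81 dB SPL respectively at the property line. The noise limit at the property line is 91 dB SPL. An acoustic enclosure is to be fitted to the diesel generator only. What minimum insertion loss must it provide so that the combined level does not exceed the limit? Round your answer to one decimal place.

4.7 dB

The untreated sources together contribute 10^(77/10) + 10^(81/10) = 1.760e+08, i.e. 82.46 dB SPL.
The limit corresponds to 10^(91/10) = 1.259e+09; subtracting the fixed part leaves 1.083e+09 for the diesel generator, i.e. 90.35 dB SPL.
Required insertion loss = 95 − 90.35 = 4.65 dB.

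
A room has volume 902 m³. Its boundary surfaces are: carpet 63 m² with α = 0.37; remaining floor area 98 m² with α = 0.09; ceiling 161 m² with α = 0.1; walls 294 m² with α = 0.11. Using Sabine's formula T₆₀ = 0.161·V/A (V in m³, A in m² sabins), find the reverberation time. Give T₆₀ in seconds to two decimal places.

1.80 s

A = Σ Sᵢαᵢ = 63·0.37 + 98·0.09 + 161·0.1 + 294·0.11 = 80.57 m².
T₆₀ = 0.161 × 902 / 80.57 = 1.802 s.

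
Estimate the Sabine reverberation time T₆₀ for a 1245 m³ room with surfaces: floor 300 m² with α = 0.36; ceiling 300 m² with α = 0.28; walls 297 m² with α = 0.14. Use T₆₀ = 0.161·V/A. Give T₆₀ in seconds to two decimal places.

0.86 s

Total absorption A = 300·0.36 + 300·0.28 + 297·0.14 = 233.58 m² sabins.
T₆₀ = 0.161 × 1245 / 233.58 = 0.858 s.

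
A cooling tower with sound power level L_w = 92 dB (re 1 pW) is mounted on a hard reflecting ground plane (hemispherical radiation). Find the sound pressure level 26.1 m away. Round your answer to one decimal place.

Free-field hemispherical radiation: L_p = L_w − 10·log₁₀(2π·r²), r = 26.1 m.
2π·r² = 4280 m², 10·log₁₀ of that is 36.315 dB.
L_p = 92 − 36.315 = 55.69 dB.

55.7 dB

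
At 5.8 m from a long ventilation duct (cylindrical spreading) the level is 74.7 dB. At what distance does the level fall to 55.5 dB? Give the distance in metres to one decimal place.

The 19.2 dB drop corresponds to a distance ratio of 10^(19.2/10) for a line source.
r₂ = 5.8·10^((74.7−55.5)/10) = 5.8·10^(19.2/10) = 482.42 m.

482.4 m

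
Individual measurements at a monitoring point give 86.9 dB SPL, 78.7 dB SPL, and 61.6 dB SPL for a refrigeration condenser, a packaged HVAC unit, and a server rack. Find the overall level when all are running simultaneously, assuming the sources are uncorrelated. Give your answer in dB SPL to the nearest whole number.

88 dB SPL

Incoherent sources combine by intensity addition: L_total = 10·log₁₀(Σ 10^(L_i/10)).
Σ 10^(L/10) = 10^(86.9/10) + 10^(78.7/10) + 10^(61.6/10) = 5.654e+08.
L_total = 10·log₁₀(5.654e+08) = 87.52 dB SPL.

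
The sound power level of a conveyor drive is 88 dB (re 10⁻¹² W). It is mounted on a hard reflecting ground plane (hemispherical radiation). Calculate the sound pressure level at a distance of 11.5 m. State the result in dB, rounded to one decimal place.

58.8 dB

L_p = L_w − 10·log₁₀(2π·r²) with r = 11.5 m.
2π·r² = 831 m², 10·log₁₀ of that is 29.196 dB.
L_p = 88 − 29.196 = 58.80 dB.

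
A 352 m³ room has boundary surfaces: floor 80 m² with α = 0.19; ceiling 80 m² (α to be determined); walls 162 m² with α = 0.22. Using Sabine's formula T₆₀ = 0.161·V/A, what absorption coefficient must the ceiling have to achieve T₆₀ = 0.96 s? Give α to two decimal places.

A = 0.161·V/T₆₀ = 0.161·352/0.96 = 59.03 m² sabins.
Absorption from the other surfaces = 80·0.19 + 162·0.22 = 50.84 m², so the ceiling must supply 8.19 m² over 80 m².
α = 8.19/80 = 0.102.

0.10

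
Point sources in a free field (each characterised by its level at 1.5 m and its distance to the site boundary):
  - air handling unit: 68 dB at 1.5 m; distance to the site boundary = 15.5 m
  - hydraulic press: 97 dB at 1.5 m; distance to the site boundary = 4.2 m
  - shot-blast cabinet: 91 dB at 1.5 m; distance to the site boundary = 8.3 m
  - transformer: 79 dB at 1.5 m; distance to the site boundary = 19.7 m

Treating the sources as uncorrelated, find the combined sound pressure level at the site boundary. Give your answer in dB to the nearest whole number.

88 dB

Propagate each source to the receiver with L = L_ref − 20·log₁₀(r/r_ref), then add intensities.
air handling unit: 68 − 20·log₁₀(15.5/1.5) = 68 − 20.28 = 47.72 dB.
hydraulic press: 97 − 20·log₁₀(4.2/1.5) = 97 − 8.94 = 88.06 dB.
shot-blast cabinet: 91 − 20·log₁₀(8.3/1.5) = 91 − 14.86 = 76.14 dB.
transformer: 79 − 20·log₁₀(19.7/1.5) = 79 − 22.37 = 56.63 dB.
Σ 10^(L/10) = 6.809e+08 → L_total = 10·log₁₀(6.809e+08) = 88.33 dB.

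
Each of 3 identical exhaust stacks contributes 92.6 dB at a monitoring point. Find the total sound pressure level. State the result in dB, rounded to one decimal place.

L_total = L₁ + 10·log₁₀ N for N identical incoherent sources.
L_total = 92.6 + 10·log₁₀(3) = 92.6 + 4.771 = 97.37 dB.

97.4 dB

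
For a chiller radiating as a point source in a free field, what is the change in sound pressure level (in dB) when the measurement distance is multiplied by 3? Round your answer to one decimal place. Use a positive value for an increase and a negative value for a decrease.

With spherical spreading the level changes by −20·log₁₀(r₂/r₁).
ΔL = −20·log₁₀(3) = -9.54 dB.

-9.5 dB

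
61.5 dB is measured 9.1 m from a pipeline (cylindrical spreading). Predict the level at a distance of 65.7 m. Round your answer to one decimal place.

For a line source, L₂ = L₁ − 10·log₁₀(r₂/r₁).
L₂ = 61.5 − 10·log₁₀(65.7/9.1) = 61.5 − 8.585 = 52.91 dB.

52.9 dB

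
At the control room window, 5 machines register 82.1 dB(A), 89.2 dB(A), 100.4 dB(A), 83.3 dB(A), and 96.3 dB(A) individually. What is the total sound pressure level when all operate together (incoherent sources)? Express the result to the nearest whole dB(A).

102 dB(A)

Incoherent sources combine by intensity addition: L_total = 10·log₁₀(Σ 10^(L_i/10)).
Σ 10^(L/10) = 10^(82.1/10) + 10^(89.2/10) + 10^(100.4/10) + 10^(83.3/10) + 10^(96.3/10) = 1.644e+10.
L_total = 10·log₁₀(1.644e+10) = 102.16 dB(A).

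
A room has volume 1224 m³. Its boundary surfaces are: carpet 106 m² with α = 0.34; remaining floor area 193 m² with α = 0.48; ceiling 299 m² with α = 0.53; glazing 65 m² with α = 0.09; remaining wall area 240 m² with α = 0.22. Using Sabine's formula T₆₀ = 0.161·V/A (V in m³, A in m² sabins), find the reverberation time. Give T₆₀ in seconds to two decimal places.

Total absorption A = 106·0.34 + 193·0.48 + 299·0.53 + 65·0.09 + 240·0.22 = 345.80 m² sabins.
T₆₀ = 0.161·V/A = 0.161·1224/345.80 = 0.570 s.

0.57 s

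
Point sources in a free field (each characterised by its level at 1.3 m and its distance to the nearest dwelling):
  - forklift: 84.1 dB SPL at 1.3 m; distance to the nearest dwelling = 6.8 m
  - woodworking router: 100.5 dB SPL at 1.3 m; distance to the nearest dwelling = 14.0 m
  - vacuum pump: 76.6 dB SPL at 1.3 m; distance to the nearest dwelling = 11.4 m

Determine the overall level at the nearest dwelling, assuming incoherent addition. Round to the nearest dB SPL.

80 dB SPL

Apply inverse-square spreading to bring every level to the receiver, then sum 10^(L/10).
forklift: 84.1 − 20·log₁₀(6.8/1.3) = 84.1 − 14.37 = 69.73 dB SPL.
woodworking router: 100.5 − 20·log₁₀(14.0/1.3) = 100.5 − 20.64 = 79.86 dB SPL.
vacuum pump: 76.6 − 20·log₁₀(11.4/1.3) = 76.6 − 18.86 = 57.74 dB SPL.
Σ 10^(L/10) = 1.067e+08 → L_total = 10·log₁₀(1.067e+08) = 80.28 dB SPL.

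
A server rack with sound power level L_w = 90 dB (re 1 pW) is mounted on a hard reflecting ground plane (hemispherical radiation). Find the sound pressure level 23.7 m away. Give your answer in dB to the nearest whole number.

Free-field hemispherical radiation: L_p = L_w − 10·log₁₀(2π·r²), r = 23.7 m.
2π·r² = 3529 m², 10·log₁₀ of that is 35.477 dB.
L_p = 90 − 35.477 = 54.52 dB.

55 dB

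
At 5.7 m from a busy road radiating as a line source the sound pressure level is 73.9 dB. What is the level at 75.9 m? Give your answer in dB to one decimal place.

62.7 dB

Line-source attenuation: ΔL = 10·log₁₀(r₂/r₁) = 10·log₁₀(75.9/5.7) = 11.244 dB.
L₂ = 73.9 − 10·log₁₀(75.9/5.7) = 73.9 − 11.244 = 62.66 dB.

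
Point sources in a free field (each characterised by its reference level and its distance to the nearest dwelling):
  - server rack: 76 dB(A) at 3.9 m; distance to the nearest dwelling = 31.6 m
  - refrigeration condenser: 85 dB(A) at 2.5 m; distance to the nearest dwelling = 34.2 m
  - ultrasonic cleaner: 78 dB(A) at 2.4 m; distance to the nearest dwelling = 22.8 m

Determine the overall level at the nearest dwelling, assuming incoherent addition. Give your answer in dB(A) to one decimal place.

Apply inverse-square spreading to bring every level to the receiver, then sum 10^(L/10).
server rack: 76 − 20·log₁₀(31.6/3.9) = 76 − 18.17 = 57.83 dB(A).
refrigeration condenser: 85 − 20·log₁₀(34.2/2.5) = 85 − 22.72 = 62.28 dB(A).
ultrasonic cleaner: 78 − 20·log₁₀(22.8/2.4) = 78 − 19.55 = 58.45 dB(A).
Σ 10^(L/10) = 2.995e+06 → L_total = 10·log₁₀(2.995e+06) = 64.76 dB(A).

64.8 dB(A)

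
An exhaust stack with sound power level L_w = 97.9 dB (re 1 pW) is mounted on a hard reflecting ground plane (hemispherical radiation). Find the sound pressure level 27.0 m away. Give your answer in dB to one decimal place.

L_p = L_w − 10·log₁₀(2π·r²) with r = 27.0 m.
2π·r² = 4580 m², 10·log₁₀ of that is 36.609 dB.
L_p = 97.9 − 36.609 = 61.29 dB.

61.3 dB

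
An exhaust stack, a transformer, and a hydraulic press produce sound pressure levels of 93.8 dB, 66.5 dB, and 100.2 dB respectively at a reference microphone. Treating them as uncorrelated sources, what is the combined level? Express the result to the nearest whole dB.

For uncorrelated sources the intensities add, so convert each level to linear form, sum, and take 10·log₁₀ of the total.
Σ 10^(L/10) = 10^(93.8/10) + 10^(66.5/10) + 10^(100.2/10) = 1.287e+10.
L_total = 10·log₁₀(1.287e+10) = 101.10 dB.

101 dB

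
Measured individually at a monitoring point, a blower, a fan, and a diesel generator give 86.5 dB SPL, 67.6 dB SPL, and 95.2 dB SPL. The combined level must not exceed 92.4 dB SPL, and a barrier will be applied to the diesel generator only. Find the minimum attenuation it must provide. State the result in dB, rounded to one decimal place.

4.1 dB

Everything except the diesel generator sums to 10^(86.5/10) + 10^(67.6/10) = 4.524e+08 in linear terms, 86.56 dB SPL.
To meet 92.4 dB SPL overall, the treated diesel generator may contribute at most 10^(92.4/10) − 4.524e+08 = 1.285e+09, i.e. 91.09 dB SPL.
So the diesel generator must be reduced from 95.2 to 91.09 dB SPL: IL = 4.11 dB.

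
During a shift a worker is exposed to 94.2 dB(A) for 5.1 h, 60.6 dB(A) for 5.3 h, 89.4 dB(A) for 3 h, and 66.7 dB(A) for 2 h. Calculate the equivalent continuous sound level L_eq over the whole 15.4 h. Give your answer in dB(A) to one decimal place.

Weight each interval's intensity by its duration and average over T = 15.4 h:
Σ tᵢ·10^(Lᵢ/10) = 5.1·10^(94.2/10) + 5.3·10^(60.6/10) + 3·10^(89.4/10) + 2·10^(66.7/10) = 1.604e+10.
L_eq = 10·log₁₀(1.604e+10/15.4) = 90.18 dB(A).

90.2 dB(A)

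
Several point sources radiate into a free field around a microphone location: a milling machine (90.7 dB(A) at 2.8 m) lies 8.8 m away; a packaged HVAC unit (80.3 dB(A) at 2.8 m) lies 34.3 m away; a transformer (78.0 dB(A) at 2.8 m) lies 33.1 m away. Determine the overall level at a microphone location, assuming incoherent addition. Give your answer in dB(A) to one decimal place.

80.8 dB(A)

First find each source's level at the receiver (point-source: −20·log₁₀(r/r_ref)), then combine on an intensity basis.
milling machine: 90.7 − 20·log₁₀(8.8/2.8) = 90.7 − 9.95 = 80.75 dB(A).
packaged HVAC unit: 80.3 − 20·log₁₀(34.3/2.8) = 80.3 − 21.76 = 58.54 dB(A).
transformer: 78.0 − 20·log₁₀(33.1/2.8) = 78.0 − 21.45 = 56.55 dB(A).
Σ 10^(L/10) = 1.201e+08 → L_total = 10·log₁₀(1.201e+08) = 80.80 dB(A).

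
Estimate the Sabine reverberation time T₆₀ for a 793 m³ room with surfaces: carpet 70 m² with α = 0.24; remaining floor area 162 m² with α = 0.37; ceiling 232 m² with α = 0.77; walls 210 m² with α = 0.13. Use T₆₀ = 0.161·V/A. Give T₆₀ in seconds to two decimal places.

A = Σ Sᵢαᵢ = 70·0.24 + 162·0.37 + 232·0.77 + 210·0.13 = 282.68 m².
T₆₀ = 0.161 × 793 / 282.68 = 0.452 s.

0.45 s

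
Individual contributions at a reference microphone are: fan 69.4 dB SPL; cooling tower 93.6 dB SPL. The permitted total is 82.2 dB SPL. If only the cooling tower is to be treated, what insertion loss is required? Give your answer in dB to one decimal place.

Fixed contribution from the other source: Σ 10^(L/10) = 10^(69.4/10) = 8.710e+06 (69.40 dB SPL).
The limit corresponds to 10^(82.2/10) = 1.660e+08; subtracting the fixed part leaves 1.572e+08 for the cooling tower, i.e. 81.97 dB SPL.
Required insertion loss = 93.6 − 81.97 = 11.63 dB.

11.6 dB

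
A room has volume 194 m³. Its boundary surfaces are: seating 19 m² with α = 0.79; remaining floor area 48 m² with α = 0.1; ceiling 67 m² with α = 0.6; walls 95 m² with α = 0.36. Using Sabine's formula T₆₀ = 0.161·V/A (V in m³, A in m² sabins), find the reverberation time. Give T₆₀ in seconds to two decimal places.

0.33 s

Summing Sᵢαᵢ: 19·0.79 + 48·0.1 + 67·0.6 + 95·0.36 = 94.21 m².
T₆₀ = 0.161·V/A = 0.161·194/94.21 = 0.332 s.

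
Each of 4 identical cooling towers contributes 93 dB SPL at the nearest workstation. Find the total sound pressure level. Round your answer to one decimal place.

L_total = L₁ + 10·log₁₀ N for N identical incoherent sources.
L_total = 93 + 10·log₁₀(4) = 93 + 6.021 = 99.02 dB SPL.

99.0 dB SPL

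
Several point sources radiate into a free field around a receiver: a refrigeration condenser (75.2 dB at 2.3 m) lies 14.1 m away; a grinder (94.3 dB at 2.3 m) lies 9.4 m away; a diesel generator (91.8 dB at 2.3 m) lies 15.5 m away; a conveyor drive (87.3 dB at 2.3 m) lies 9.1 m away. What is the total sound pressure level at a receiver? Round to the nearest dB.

84 dB

Propagate each source to the receiver with L = L_ref − 20·log₁₀(r/r_ref), then add intensities.
refrigeration condenser: 75.2 − 20·log₁₀(14.1/2.3) = 75.2 − 15.75 = 59.45 dB.
grinder: 94.3 − 20·log₁₀(9.4/2.3) = 94.3 − 12.23 = 82.07 dB.
diesel generator: 91.8 − 20·log₁₀(15.5/2.3) = 91.8 − 16.57 = 75.23 dB.
conveyor drive: 87.3 − 20·log₁₀(9.1/2.3) = 87.3 − 11.95 = 75.35 dB.
Σ 10^(L/10) = 2.297e+08 → L_total = 10·log₁₀(2.297e+08) = 83.61 dB.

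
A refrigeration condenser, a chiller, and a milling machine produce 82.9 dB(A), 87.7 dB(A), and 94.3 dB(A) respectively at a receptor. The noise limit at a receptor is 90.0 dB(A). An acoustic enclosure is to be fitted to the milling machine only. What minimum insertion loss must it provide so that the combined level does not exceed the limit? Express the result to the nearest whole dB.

The untreated sources together contribute 10^(82.9/10) + 10^(87.7/10) = 7.838e+08, i.e. 88.94 dB(A).
To meet 90.0 dB(A) overall, the treated milling machine may contribute at most 10^(90.0/10) − 7.838e+08 = 2.162e+08, i.e. 83.35 dB(A).
Required insertion loss = 94.3 − 83.35 = 10.95 dB.

11 dB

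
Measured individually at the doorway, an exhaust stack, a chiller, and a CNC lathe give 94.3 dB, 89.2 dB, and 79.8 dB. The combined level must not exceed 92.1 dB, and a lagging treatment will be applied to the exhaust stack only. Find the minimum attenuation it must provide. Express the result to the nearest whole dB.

The untreated sources together contribute 10^(89.2/10) + 10^(79.8/10) = 9.273e+08, i.e. 89.67 dB.
To meet 92.1 dB overall, the treated exhaust stack may contribute at most 10^(92.1/10) − 9.273e+08 = 6.945e+08, i.e. 88.42 dB.
Required insertion loss = 94.3 − 88.42 = 5.88 dB.

6 dB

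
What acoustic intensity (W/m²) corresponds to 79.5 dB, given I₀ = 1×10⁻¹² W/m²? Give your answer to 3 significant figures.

8.91e-05 W/m²

I/I₀ = 10^(79.5/10) = 8.913e+07, so I = 8.913e+07 × 10⁻¹² W/m².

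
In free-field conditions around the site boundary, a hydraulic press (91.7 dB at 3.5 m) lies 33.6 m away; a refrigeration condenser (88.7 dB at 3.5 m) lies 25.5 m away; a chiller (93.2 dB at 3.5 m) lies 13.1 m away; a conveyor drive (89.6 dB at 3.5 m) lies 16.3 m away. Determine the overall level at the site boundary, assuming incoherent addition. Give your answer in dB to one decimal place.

83.4 dB

Propagate each source to the receiver with L = L_ref − 20·log₁₀(r/r_ref), then add intensities.
hydraulic press: 91.7 − 20·log₁₀(33.6/3.5) = 91.7 − 19.65 = 72.05 dB.
refrigeration condenser: 88.7 − 20·log₁₀(25.5/3.5) = 88.7 − 17.25 = 71.45 dB.
chiller: 93.2 − 20·log₁₀(13.1/3.5) = 93.2 − 11.46 = 81.74 dB.
conveyor drive: 89.6 − 20·log₁₀(16.3/3.5) = 89.6 − 13.36 = 76.24 dB.
Σ 10^(L/10) = 2.212e+08 → L_total = 10·log₁₀(2.212e+08) = 83.45 dB.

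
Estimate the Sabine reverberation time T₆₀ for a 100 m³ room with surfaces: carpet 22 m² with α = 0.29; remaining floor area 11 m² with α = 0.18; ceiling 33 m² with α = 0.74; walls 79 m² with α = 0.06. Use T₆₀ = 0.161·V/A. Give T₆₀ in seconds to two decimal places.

0.43 s

A = Σ Sᵢαᵢ = 22·0.29 + 11·0.18 + 33·0.74 + 79·0.06 = 37.52 m².
T₆₀ = 0.161·V/A = 0.161·100/37.52 = 0.429 s.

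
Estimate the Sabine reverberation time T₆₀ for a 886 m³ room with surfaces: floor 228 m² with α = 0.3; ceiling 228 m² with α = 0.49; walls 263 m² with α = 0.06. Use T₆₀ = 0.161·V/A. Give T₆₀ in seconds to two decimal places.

0.73 s

Total absorption A = 228·0.3 + 228·0.49 + 263·0.06 = 195.90 m² sabins.
T₆₀ = 0.161·V/A = 0.161·886/195.90 = 0.728 s.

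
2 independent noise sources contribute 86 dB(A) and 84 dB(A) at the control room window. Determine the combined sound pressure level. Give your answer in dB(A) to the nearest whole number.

88 dB(A)

Incoherent sources combine by intensity addition: L_total = 10·log₁₀(Σ 10^(L_i/10)).
Σ 10^(L/10) = 10^(86/10) + 10^(84/10) = 6.493e+08.
L_total = 10·log₁₀(6.493e+08) = 88.12 dB(A).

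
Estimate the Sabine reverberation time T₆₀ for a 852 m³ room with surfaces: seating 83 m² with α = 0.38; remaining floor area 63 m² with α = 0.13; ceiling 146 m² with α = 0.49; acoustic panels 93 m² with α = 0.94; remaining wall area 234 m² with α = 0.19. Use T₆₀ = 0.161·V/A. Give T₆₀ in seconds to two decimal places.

0.56 s

A = Σ Sᵢαᵢ = 83·0.38 + 63·0.13 + 146·0.49 + 93·0.94 + 234·0.19 = 243.15 m².
T₆₀ = 0.161 × 852 / 243.15 = 0.564 s.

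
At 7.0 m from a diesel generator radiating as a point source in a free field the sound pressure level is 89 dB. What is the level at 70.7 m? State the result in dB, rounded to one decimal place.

68.9 dB

Spherical spreading from a point source gives a 20·log₁₀(r₂/r₁) drop.
L₂ = 89 − 20·log₁₀(70.7/7.0) = 89 − 20.086 = 68.91 dB.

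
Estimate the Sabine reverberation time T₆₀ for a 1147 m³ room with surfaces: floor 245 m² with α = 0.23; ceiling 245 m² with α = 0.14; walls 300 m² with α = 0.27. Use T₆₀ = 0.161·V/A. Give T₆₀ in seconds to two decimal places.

1.08 s

Total absorption A = 245·0.23 + 245·0.14 + 300·0.27 = 171.65 m² sabins.
T₆₀ = 0.161·V/A = 0.161·1147/171.65 = 1.076 s.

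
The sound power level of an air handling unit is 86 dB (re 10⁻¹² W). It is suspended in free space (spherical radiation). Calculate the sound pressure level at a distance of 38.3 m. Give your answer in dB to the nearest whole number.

43 dB

L_p = L_w − 10·log₁₀(4π·r²) with r = 38.3 m.
4π·r² = 1.843e+04 m², 10·log₁₀ of that is 42.656 dB.
L_p = 86 − 42.656 = 43.34 dB.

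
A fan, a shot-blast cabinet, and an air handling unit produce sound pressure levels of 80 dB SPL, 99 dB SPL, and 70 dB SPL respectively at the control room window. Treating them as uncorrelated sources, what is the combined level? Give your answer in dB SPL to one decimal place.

99.1 dB SPL

For uncorrelated sources the intensities add, so convert each level to linear form, sum, and take 10·log₁₀ of the total.
Σ 10^(L/10) = 10^(80/10) + 10^(99/10) + 10^(70/10) = 8.053e+09.
L_total = 10·log₁₀(8.053e+09) = 99.06 dB SPL.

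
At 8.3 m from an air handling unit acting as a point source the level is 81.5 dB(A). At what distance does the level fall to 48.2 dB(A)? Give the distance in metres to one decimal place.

Point-source spreading drops the level by 20·log₁₀(r₂/r₁); inverting, r₂/r₁ = 10^(ΔL/20).
r₂ = 8.3·10^((81.5−48.2)/20) = 8.3·10^(33.3/20) = 383.78 m.

383.8 m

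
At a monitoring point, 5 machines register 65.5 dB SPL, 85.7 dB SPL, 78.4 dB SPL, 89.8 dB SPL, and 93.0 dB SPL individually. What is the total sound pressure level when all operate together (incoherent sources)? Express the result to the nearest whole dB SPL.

For uncorrelated sources the intensities add, so convert each level to linear form, sum, and take 10·log₁₀ of the total.
Σ 10^(L/10) = 10^(65.5/10) + 10^(85.7/10) + 10^(78.4/10) + 10^(89.8/10) + 10^(93.0/10) = 3.395e+09.
L_total = 10·log₁₀(3.395e+09) = 95.31 dB SPL.

95 dB SPL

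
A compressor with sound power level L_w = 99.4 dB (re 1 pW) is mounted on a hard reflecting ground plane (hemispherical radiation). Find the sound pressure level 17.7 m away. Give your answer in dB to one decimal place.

66.5 dB

The power spreads over a hemisphere of area 2π·r², so L_p = L_w − 10·log₁₀(2π·r²).
2π·r² = 1968 m², 10·log₁₀ of that is 32.941 dB.
L_p = 99.4 − 32.941 = 66.46 dB.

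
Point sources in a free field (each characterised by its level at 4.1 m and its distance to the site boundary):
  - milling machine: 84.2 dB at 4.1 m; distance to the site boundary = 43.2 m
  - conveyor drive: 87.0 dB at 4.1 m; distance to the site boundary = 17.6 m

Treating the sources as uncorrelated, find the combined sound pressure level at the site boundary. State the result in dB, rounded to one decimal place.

Propagate each source to the receiver with L = L_ref − 20·log₁₀(r/r_ref), then add intensities.
milling machine: 84.2 − 20·log₁₀(43.2/4.1) = 84.2 − 20.45 = 63.75 dB.
conveyor drive: 87.0 − 20·log₁₀(17.6/4.1) = 87.0 − 12.65 = 74.35 dB.
Σ 10^(L/10) = 2.957e+07 → L_total = 10·log₁₀(2.957e+07) = 74.71 dB.

74.7 dB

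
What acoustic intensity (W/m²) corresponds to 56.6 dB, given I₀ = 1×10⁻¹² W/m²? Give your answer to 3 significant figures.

I/I₀ = 10^(56.6/10) = 4.571e+05, so I = 4.571e+05 × 10⁻¹² W/m².

4.57e-07 W/m²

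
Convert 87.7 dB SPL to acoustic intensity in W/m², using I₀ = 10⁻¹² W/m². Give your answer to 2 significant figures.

0.00059 W/m²

L = 10·log₁₀(I/I₀) ⇒ I = I₀·10^(L/10) = 10⁻¹² × 10^8.77.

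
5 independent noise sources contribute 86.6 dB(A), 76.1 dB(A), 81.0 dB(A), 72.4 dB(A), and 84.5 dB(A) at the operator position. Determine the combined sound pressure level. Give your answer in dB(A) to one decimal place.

Incoherent sources combine by intensity addition: L_total = 10·log₁₀(Σ 10^(L_i/10)).
Σ 10^(L/10) = 10^(86.6/10) + 10^(76.1/10) + 10^(81.0/10) + 10^(72.4/10) + 10^(84.5/10) = 9.229e+08.
L_total = 10·log₁₀(9.229e+08) = 89.65 dB(A).

89.7 dB(A)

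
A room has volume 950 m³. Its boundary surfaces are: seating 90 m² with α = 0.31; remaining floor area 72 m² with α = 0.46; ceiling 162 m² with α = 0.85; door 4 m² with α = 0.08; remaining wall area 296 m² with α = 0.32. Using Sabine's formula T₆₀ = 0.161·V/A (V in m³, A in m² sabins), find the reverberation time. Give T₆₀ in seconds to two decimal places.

Total absorption A = 90·0.31 + 72·0.46 + 162·0.85 + 4·0.08 + 296·0.32 = 293.76 m² sabins.
T₆₀ = 0.161 × 950 / 293.76 = 0.521 s.

0.52 s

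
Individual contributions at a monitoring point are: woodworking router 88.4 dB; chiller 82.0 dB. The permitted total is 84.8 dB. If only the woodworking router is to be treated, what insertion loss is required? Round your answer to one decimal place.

The untreated sources together contribute 10^(82.0/10) = 1.585e+08, i.e. 82.00 dB.
The limit corresponds to 10^(84.8/10) = 3.020e+08; subtracting the fixed part leaves 1.435e+08 for the woodworking router, i.e. 81.57 dB.
So the woodworking router must be reduced from 88.4 to 81.57 dB: IL = 6.83 dB.

6.8 dB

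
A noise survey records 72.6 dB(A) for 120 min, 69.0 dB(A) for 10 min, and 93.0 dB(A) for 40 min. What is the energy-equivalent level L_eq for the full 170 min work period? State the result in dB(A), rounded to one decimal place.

86.8 dB(A)

Weight each interval's intensity by its duration and average over T = 170 min:
Σ tᵢ·10^(Lᵢ/10) = 120·10^(72.6/10) + 10·10^(69.0/10) + 40·10^(93.0/10) = 8.207e+10.
L_eq = 10·log₁₀(8.207e+10/170) = 86.84 dB(A).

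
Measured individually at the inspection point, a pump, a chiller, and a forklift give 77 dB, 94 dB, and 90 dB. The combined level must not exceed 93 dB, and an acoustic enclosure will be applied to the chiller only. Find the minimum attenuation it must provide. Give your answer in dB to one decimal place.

4.2 dB

Fixed contribution from the other sources: Σ 10^(L/10) = 10^(77/10) + 10^(90/10) = 1.050e+09 (90.21 dB).
The limit corresponds to 10^(93/10) = 1.995e+09; subtracting the fixed part leaves 9.451e+08 for the chiller, i.e. 89.75 dB.
Required insertion loss = 94 − 89.75 = 4.25 dB.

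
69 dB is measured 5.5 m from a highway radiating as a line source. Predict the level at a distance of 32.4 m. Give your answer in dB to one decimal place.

61.3 dB

Cylindrical spreading from a line source gives a 10·log₁₀(r₂/r₁) drop.
L₂ = 69 − 10·log₁₀(32.4/5.5) = 69 − 7.702 = 61.30 dB.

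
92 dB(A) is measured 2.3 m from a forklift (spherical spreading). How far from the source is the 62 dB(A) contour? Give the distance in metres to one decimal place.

72.7 m

Point-source spreading drops the level by 20·log₁₀(r₂/r₁); inverting, r₂/r₁ = 10^(ΔL/20).
r₂ = 2.3·10^((92−62)/20) = 2.3·10^(30.0/20) = 72.73 m.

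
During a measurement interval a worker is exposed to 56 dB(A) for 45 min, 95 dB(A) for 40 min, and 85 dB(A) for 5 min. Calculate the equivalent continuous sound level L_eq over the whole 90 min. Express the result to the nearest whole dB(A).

L_eq = 10·log₁₀[(1/T)·Σ tᵢ·10^(Lᵢ/10)] with T = 90 min.
Σ tᵢ·10^(Lᵢ/10) = 45·10^(56/10) + 40·10^(95/10) + 5·10^(85/10) = 1.281e+11.
L_eq = 10·log₁₀(1.281e+11/90) = 91.53 dB(A).

92 dB(A)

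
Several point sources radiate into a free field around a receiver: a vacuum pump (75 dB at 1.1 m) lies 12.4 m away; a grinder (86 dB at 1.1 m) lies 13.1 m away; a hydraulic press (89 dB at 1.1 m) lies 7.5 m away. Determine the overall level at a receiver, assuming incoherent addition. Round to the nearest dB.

First find each source's level at the receiver (point-source: −20·log₁₀(r/r_ref)), then combine on an intensity basis.
vacuum pump: 75 − 20·log₁₀(12.4/1.1) = 75 − 21.04 = 53.96 dB.
grinder: 86 − 20·log₁₀(13.1/1.1) = 86 − 21.52 = 64.48 dB.
hydraulic press: 89 − 20·log₁₀(7.5/1.1) = 89 − 16.67 = 72.33 dB.
Σ 10^(L/10) = 2.014e+07 → L_total = 10·log₁₀(2.014e+07) = 73.04 dB.

73 dB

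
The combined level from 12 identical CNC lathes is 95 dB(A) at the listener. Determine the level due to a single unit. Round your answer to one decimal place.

Dividing the total intensity by 12 lowers the level by 10·log₁₀ 12 = 10.792 dB: L₁ = 95 − 10.792.

84.2 dB(A)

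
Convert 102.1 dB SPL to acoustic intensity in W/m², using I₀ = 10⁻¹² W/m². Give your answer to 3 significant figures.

0.0162 W/m²

L = 10·log₁₀(I/I₀) ⇒ I = I₀·10^(L/10) = 10⁻¹² × 10^10.21.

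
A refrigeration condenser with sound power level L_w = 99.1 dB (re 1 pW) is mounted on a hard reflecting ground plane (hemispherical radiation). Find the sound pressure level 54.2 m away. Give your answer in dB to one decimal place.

The power spreads over a hemisphere of area 2π·r², so L_p = L_w − 10·log₁₀(2π·r²).
2π·r² = 1.846e+04 m², 10·log₁₀ of that is 42.662 dB.
L_p = 99.1 − 42.662 = 56.44 dB.

56.4 dB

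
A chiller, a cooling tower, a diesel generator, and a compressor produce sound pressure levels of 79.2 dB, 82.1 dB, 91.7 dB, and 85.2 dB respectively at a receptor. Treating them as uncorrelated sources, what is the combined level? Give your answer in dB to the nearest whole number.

93 dB

For uncorrelated sources the intensities add, so convert each level to linear form, sum, and take 10·log₁₀ of the total.
Σ 10^(L/10) = 10^(79.2/10) + 10^(82.1/10) + 10^(91.7/10) + 10^(85.2/10) = 2.056e+09.
L_total = 10·log₁₀(2.056e+09) = 93.13 dB.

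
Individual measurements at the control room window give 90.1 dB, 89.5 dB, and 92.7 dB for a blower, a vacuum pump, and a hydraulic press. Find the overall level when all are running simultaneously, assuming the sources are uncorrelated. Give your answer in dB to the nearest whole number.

For uncorrelated sources the intensities add, so convert each level to linear form, sum, and take 10·log₁₀ of the total.
Σ 10^(L/10) = 10^(90.1/10) + 10^(89.5/10) + 10^(92.7/10) = 3.777e+09.
L_total = 10·log₁₀(3.777e+09) = 95.77 dB.

96 dB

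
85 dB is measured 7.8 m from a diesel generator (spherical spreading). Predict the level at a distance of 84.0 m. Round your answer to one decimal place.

64.4 dB

For a point source, L₂ = L₁ − 20·log₁₀(r₂/r₁).
L₂ = 85 − 20·log₁₀(84.0/7.8) = 85 − 20.644 = 64.36 dB.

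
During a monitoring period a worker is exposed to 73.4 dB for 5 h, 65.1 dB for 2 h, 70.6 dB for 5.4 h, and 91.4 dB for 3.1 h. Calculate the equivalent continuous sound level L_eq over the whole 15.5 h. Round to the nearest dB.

85 dB

The energy average is taken in the linear domain: L_eq = 10·log₁₀[(Σ tᵢ·10^(Lᵢ/10))/T], T = 15.5 h.
Σ tᵢ·10^(Lᵢ/10) = 5·10^(73.4/10) + 2·10^(65.1/10) + 5.4·10^(70.6/10) + 3.1·10^(91.4/10) = 4.457e+09.
L_eq = 10·log₁₀(4.457e+09/15.5) = 84.59 dB.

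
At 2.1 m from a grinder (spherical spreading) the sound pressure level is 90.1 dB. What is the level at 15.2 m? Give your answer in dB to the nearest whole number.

For a point source, L₂ = L₁ − 20·log₁₀(r₂/r₁).
L₂ = 90.1 − 20·log₁₀(15.2/2.1) = 90.1 − 17.192 = 72.91 dB.

73 dB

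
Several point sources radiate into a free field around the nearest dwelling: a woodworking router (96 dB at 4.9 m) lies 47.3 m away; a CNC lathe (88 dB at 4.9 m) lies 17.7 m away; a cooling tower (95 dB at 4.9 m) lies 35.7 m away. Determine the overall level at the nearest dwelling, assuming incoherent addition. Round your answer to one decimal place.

First find each source's level at the receiver (point-source: −20·log₁₀(r/r_ref)), then combine on an intensity basis.
woodworking router: 96 − 20·log₁₀(47.3/4.9) = 96 − 19.69 = 76.31 dB.
CNC lathe: 88 − 20·log₁₀(17.7/4.9) = 88 − 11.16 = 76.84 dB.
cooling tower: 95 − 20·log₁₀(35.7/4.9) = 95 − 17.25 = 77.75 dB.
Σ 10^(L/10) = 1.507e+08 → L_total = 10·log₁₀(1.507e+08) = 81.78 dB.

81.8 dB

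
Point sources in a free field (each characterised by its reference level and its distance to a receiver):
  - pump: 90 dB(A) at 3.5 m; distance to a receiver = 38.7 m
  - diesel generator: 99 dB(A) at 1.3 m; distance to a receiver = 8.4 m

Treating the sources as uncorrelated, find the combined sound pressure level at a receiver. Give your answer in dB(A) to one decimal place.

83.0 dB(A)

First find each source's level at the receiver (point-source: −20·log₁₀(r/r_ref)), then combine on an intensity basis.
pump: 90 − 20·log₁₀(38.7/3.5) = 90 − 20.87 = 69.13 dB(A).
diesel generator: 99 − 20·log₁₀(8.4/1.3) = 99 − 16.21 = 82.79 dB(A).
Σ 10^(L/10) = 1.984e+08 → L_total = 10·log₁₀(1.984e+08) = 82.98 dB(A).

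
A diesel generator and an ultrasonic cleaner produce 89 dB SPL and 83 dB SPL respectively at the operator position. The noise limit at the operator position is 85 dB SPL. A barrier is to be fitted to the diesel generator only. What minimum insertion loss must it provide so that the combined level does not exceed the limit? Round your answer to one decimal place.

8.3 dB

The untreated sources together contribute 10^(83/10) = 1.995e+08, i.e. 83.00 dB SPL.
To meet 85 dB SPL overall, the treated diesel generator may contribute at most 10^(85/10) − 1.995e+08 = 1.167e+08, i.e. 80.67 dB SPL.
So the diesel generator must be reduced from 89 to 80.67 dB SPL: IL = 8.33 dB.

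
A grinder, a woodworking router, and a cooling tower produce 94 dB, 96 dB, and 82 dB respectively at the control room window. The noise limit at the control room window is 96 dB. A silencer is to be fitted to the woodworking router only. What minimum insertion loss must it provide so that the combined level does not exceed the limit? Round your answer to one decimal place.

Everything except the woodworking router sums to 10^(94/10) + 10^(82/10) = 2.670e+09 in linear terms, 94.27 dB.
The limit corresponds to 10^(96/10) = 3.981e+09; subtracting the fixed part leaves 1.311e+09 for the woodworking router, i.e. 91.18 dB.
Required insertion loss = 96 − 91.18 = 4.82 dB.

4.8 dB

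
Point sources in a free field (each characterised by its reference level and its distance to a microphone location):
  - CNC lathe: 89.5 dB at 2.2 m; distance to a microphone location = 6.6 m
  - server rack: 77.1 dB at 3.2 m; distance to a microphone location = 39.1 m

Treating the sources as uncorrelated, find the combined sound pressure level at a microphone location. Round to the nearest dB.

80 dB

Propagate each source to the receiver with L = L_ref − 20·log₁₀(r/r_ref), then add intensities.
CNC lathe: 89.5 − 20·log₁₀(6.6/2.2) = 89.5 − 9.54 = 79.96 dB.
server rack: 77.1 − 20·log₁₀(39.1/3.2) = 77.1 − 21.74 = 55.36 dB.
Σ 10^(L/10) = 9.937e+07 → L_total = 10·log₁₀(9.937e+07) = 79.97 dB.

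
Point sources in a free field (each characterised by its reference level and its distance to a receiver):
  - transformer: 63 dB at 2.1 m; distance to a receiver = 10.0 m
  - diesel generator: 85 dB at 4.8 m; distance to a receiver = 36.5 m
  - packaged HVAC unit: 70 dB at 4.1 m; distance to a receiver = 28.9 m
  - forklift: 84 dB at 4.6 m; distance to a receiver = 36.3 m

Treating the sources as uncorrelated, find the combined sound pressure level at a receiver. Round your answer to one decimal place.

First find each source's level at the receiver (point-source: −20·log₁₀(r/r_ref)), then combine on an intensity basis.
transformer: 63 − 20·log₁₀(10.0/2.1) = 63 − 13.56 = 49.44 dB.
diesel generator: 85 − 20·log₁₀(36.5/4.8) = 85 − 17.62 = 67.38 dB.
packaged HVAC unit: 70 − 20·log₁₀(28.9/4.1) = 70 − 16.96 = 53.04 dB.
forklift: 84 − 20·log₁₀(36.3/4.6) = 84 − 17.94 = 66.06 dB.
Σ 10^(L/10) = 9.792e+06 → L_total = 10·log₁₀(9.792e+06) = 69.91 dB.

69.9 dB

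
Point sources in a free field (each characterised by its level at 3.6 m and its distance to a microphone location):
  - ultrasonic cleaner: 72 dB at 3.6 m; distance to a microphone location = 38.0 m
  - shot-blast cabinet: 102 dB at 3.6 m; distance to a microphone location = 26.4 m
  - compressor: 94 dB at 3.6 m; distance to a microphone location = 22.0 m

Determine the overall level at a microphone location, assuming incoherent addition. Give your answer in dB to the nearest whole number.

86 dB

First find each source's level at the receiver (point-source: −20·log₁₀(r/r_ref)), then combine on an intensity basis.
ultrasonic cleaner: 72 − 20·log₁₀(38.0/3.6) = 72 − 20.47 = 51.53 dB.
shot-blast cabinet: 102 − 20·log₁₀(26.4/3.6) = 102 − 17.31 = 84.69 dB.
compressor: 94 − 20·log₁₀(22.0/3.6) = 94 − 15.72 = 78.28 dB.
Σ 10^(L/10) = 3.621e+08 → L_total = 10·log₁₀(3.621e+08) = 85.59 dB.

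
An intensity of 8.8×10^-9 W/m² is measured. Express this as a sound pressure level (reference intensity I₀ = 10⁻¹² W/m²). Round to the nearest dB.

39 dB

L = 10·log₁₀(I/I₀) = 10·log₁₀(8.8×10^-9/10⁻¹²) = 10·log₁₀(8.8×10^3).
L = 10·(0.9445 + 3) = 39.44 dB.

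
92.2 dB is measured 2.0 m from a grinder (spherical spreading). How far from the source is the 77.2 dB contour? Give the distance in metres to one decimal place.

11.2 m

The 15.0 dB drop corresponds to a distance ratio of 10^(15.0/20) for a point source.
r₂ = 2.0·10^((92.2−77.2)/20) = 2.0·10^(15.0/20) = 11.25 m.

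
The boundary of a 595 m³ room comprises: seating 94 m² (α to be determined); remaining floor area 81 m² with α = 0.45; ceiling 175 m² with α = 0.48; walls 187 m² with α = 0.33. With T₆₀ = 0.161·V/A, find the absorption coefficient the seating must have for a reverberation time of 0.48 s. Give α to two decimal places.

From T₆₀ = 0.161·V/A, the target T₆₀ = 0.48 s needs A = 0.161·595/0.48 = 199.57 m².
Absorption from the other surfaces = 81·0.45 + 175·0.48 + 187·0.33 = 182.16 m², so the seating must supply 17.41 m² over 94 m².
α = 17.41/94 = 0.185.

0.19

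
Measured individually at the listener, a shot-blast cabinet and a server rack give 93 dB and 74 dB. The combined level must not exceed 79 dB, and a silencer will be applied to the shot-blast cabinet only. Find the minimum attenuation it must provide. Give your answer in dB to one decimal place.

15.7 dB

Everything except the shot-blast cabinet sums to 10^(74/10) = 2.512e+07 in linear terms, 74.00 dB.
To meet 79 dB overall, the treated shot-blast cabinet may contribute at most 10^(79/10) − 2.512e+07 = 5.431e+07, i.e. 77.35 dB.
So the shot-blast cabinet must be reduced from 93 to 77.35 dB: IL = 15.65 dB.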